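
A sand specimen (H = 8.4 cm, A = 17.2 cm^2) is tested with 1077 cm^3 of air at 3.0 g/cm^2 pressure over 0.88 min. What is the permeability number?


Formula: Permeability Number P = (V * H) / (p * A * t)
Numerator: V * H = 1077 * 8.4 = 9046.8
Denominator: p * A * t = 3.0 * 17.2 * 0.88 = 45.408
P = 9046.8 / 45.408 = 199.2336


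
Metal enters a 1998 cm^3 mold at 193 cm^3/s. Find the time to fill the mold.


Formula: t_fill = V_mold / Q_flow
t = 1998 cm^3 / 193 cm^3/s = 10.3523 s

Final answer: 10.3523 s


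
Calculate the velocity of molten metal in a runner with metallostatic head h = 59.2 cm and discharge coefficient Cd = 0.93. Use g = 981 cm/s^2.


Formula: v = Cd * sqrt(2 * g * h)  (Torricelli with discharge coefficient)
2*g*h = 2 * 981 * 59.2 = 116150.4 cm^2/s^2
sqrt(116150.4) = 340.80845 cm/s
v = 0.93 * 340.80845 = 316.9519 cm/s

Answer: 316.9519 cm/s


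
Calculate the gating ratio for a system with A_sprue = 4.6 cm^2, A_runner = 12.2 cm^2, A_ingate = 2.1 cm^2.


Sprue:Runner:Ingate = 1 : 12.2/4.6 : 2.1/4.6 = 1:2.65:0.46

1:2.65:0.46


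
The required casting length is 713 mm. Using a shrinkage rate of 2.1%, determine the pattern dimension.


Formula: L_pattern = L_casting * (1 + shrinkage_rate/100)
Shrinkage factor = 1 + 2.1/100 = 1.021
L_pattern = 713 mm * 1.021 = 727.9730 mm

Final answer: 727.9730 mm


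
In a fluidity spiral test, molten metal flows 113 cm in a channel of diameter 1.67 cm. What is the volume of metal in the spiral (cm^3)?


Formula: V = pi * (d/2)^2 * L  (cylinder volume)
Radius = 1.67/2 = 0.835 cm
V = pi * 0.835^2 * 113 = 247.5149 cm^3

247.5149 cm^3


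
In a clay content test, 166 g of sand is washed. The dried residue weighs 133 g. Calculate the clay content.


Formula: Clay% = (W_total - W_washed) / W_total * 100
Clay mass = 166 - 133 = 33 g
Clay% = 33 / 166 * 100 = 19.8795%

Final answer: 19.8795%


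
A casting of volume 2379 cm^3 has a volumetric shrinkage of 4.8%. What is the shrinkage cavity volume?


Formula: V_shrink = V_casting * shrinkage_pct / 100
V_shrink = 2379 cm^3 * 4.8 / 100 = 114.1920 cm^3

Answer: 114.1920 cm^3


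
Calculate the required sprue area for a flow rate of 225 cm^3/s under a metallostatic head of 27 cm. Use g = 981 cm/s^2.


Formula: v = sqrt(2*g*h), A = Q/v
Velocity: v = sqrt(2 * 981 * 27) = sqrt(52974) = 230.1608 cm/s
Sprue area: A = Q / v = 225 / 230.1608 = 0.9776 cm^2

Final answer: 0.9776 cm^2


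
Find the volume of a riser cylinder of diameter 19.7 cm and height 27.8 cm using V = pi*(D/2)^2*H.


Formula: V = pi * (D/2)^2 * H  (cylinder volume)
Radius = D/2 = 19.7/2 = 9.85 cm
V = pi * 9.85^2 * 27.8 = 8473.5838 cm^3

8473.5838 cm^3


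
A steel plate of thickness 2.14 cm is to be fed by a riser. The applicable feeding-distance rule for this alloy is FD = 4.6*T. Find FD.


Formula: FD = 4.6 * T  (riser feeding-distance rule)
FD = 4.6 * 2.14 cm = 9.8440 cm

Answer: 9.8440 cm


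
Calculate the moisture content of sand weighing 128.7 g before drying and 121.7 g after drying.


Formula: MC = (W_wet - W_dry) / W_wet * 100
Water mass = 128.7 - 121.7 = 7.0 g
MC = 7.0 / 128.7 * 100 = 5.4390%


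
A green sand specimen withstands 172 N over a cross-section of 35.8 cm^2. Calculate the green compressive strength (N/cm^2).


Formula: Compressive Strength = Force / Area
Strength = 172 N / 35.8 cm^2 = 4.8045 N/cm^2

Final answer: 4.8045 N/cm^2


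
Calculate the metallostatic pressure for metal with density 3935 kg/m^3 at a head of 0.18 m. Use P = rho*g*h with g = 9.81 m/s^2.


Formula: P = rho * g * h
rho * g = 3935 * 9.81 = 38602.35 N/m^3
P = 38602.35 * 0.18 = 6948.4230 Pa


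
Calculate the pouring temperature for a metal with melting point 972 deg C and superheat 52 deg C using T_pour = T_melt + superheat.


Formula: T_pour = T_melt + Superheat
T_pour = 972 + 52 = 1024 deg C

Answer: 1024 deg C


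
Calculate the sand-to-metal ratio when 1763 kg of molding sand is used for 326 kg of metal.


Formula: Sand-to-Metal Ratio = W_sand / W_metal
Ratio = 1763 kg / 326 kg = 5.4080

5.4080


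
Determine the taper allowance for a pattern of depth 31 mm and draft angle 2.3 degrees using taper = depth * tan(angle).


Formula: taper = depth * tan(draft_angle)
tan(2.3 deg) = 0.0401641
taper = 31 mm * 0.0401641 = 1.2451 mm


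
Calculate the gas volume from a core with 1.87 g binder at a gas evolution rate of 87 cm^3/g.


Formula: V_gas = W_binder * gas_evolution_rate
V = 1.87 g * 87 cm^3/g = 162.6900 cm^3


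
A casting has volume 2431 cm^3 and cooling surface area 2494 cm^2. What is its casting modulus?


Formula: Casting Modulus M = V / A
M = 2431 cm^3 / 2494 cm^2 = 0.9747 cm

Final answer: 0.9747 cm


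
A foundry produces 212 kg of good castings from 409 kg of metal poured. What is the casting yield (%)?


Formula: Casting Yield = (W_good / W_total) * 100
Yield = (212 kg / 409 kg) * 100 = 51.8337%

Final answer: 51.8337%


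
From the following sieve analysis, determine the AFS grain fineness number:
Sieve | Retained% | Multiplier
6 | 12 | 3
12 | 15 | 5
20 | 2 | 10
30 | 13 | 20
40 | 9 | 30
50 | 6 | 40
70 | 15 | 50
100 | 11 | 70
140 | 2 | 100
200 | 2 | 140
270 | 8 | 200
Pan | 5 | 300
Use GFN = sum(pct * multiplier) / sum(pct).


Formula: GFN = sum(pct * multiplier) / sum(pct)
sum(pct * multiplier) = 6001
sum(pct) = 100
GFN = 6001 / 100 = 60.01


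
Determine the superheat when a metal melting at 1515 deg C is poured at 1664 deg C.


Formula: Superheat = T_pour - T_melt
Superheat = 1664 - 1515 = 149 deg C

Answer: 149 deg C


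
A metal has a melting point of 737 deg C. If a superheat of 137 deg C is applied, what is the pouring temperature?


Formula: T_pour = T_melt + Superheat
T_pour = 737 + 137 = 874 deg C


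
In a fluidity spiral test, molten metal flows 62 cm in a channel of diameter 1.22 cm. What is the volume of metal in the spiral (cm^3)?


Formula: V = pi * (d/2)^2 * L  (cylinder volume)
Radius = 1.22/2 = 0.61 cm
V = pi * 0.61^2 * 62 = 72.4772 cm^3


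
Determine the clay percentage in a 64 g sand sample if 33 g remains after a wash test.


Formula: Clay% = (W_total - W_washed) / W_total * 100
Clay mass = 64 - 33 = 31 g
Clay% = 31 / 64 * 100 = 48.4375%

Answer: 48.4375%


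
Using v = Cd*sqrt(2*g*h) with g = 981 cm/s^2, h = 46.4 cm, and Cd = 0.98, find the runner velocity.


Formula: v = Cd * sqrt(2 * g * h)  (Torricelli with discharge coefficient)
2*g*h = 2 * 981 * 46.4 = 91036.8 cm^2/s^2
sqrt(91036.8) = 301.72305 cm/s
v = 0.98 * 301.72305 = 295.6886 cm/s

Final answer: 295.6886 cm/s


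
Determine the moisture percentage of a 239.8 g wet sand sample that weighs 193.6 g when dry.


Formula: MC = (W_wet - W_dry) / W_wet * 100
Water mass = 239.8 - 193.6 = 46.2 g
MC = 46.2 / 239.8 * 100 = 19.2661%

Answer: 19.2661%


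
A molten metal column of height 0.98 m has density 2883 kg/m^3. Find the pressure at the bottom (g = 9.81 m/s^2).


Formula: P = rho * g * h
rho * g = 2883 * 9.81 = 28282.23 N/m^3
P = 28282.23 * 0.98 = 27716.5854 Pa

Answer: 27716.5854 Pa


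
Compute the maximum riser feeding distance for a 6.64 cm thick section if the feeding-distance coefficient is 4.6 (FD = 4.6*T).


Formula: FD = 4.6 * T  (riser feeding-distance rule)
FD = 4.6 * 6.64 cm = 30.5440 cm

Answer: 30.5440 cm


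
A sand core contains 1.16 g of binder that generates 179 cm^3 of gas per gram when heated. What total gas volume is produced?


Formula: V_gas = W_binder * gas_evolution_rate
V = 1.16 g * 179 cm^3/g = 207.6400 cm^3

Final answer: 207.6400 cm^3


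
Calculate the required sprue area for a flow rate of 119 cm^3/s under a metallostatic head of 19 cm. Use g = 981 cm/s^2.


Formula: v = sqrt(2*g*h), A = Q/v
Velocity: v = sqrt(2 * 981 * 19) = sqrt(37278) = 193.0751 cm/s
Sprue area: A = Q / v = 119 / 193.0751 = 0.6163 cm^2

Answer: 0.6163 cm^2


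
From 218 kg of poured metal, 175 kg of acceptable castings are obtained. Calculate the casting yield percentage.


Formula: Casting Yield = (W_good / W_total) * 100
Yield = (175 kg / 218 kg) * 100 = 80.2752%

Answer: 80.2752%


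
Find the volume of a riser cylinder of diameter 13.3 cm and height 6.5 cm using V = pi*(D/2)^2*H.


Formula: V = pi * (D/2)^2 * H  (cylinder volume)
Radius = D/2 = 13.3/2 = 6.65 cm
V = pi * 6.65^2 * 6.5 = 903.0390 cm^3

Final answer: 903.0390 cm^3


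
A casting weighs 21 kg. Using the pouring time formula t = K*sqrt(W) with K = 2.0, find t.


Formula: t = K * sqrt(W)
sqrt(W) = sqrt(21) = 4.58258
t = 2.0 * 4.58258 = 9.1652 s

Answer: 9.1652 s


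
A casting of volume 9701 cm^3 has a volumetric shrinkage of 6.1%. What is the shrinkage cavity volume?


Formula: V_shrink = V_casting * shrinkage_pct / 100
V_shrink = 9701 cm^3 * 6.1 / 100 = 591.7610 cm^3


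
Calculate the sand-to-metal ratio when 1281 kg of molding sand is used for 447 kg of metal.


Formula: Sand-to-Metal Ratio = W_sand / W_metal
Ratio = 1281 kg / 447 kg = 2.8658

Final answer: 2.8658


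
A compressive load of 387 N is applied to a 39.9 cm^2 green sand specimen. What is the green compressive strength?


Formula: Compressive Strength = Force / Area
Strength = 387 N / 39.9 cm^2 = 9.6992 N/cm^2

9.6992 N/cm^2


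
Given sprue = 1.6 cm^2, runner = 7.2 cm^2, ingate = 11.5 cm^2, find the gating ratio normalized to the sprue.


Sprue:Runner:Ingate = 1 : 7.2/1.6 : 11.5/1.6 = 1:4.50:7.19

1:4.50:7.19


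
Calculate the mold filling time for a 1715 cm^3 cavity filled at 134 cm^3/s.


Formula: t_fill = V_mold / Q_flow
t = 1715 cm^3 / 134 cm^3/s = 12.7985 s

Answer: 12.7985 s


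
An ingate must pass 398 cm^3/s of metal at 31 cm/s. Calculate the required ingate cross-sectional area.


Formula: A_ingate = Q / v  (continuity equation)
A = 398 cm^3/s / 31 cm/s = 12.8387 cm^2

Answer: 12.8387 cm^2


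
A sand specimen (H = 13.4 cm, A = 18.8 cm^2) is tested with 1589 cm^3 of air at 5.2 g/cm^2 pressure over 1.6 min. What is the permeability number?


Formula: Permeability Number P = (V * H) / (p * A * t)
Numerator: V * H = 1589 * 13.4 = 21292.6
Denominator: p * A * t = 5.2 * 18.8 * 1.6 = 156.416
P = 21292.6 / 156.416 = 136.1280

136.1280


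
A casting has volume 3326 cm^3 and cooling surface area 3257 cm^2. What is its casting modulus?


Formula: Casting Modulus M = V / A
M = 3326 cm^3 / 3257 cm^2 = 1.0212 cm

Final answer: 1.0212 cm


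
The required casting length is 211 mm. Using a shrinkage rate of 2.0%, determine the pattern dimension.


Formula: L_pattern = L_casting * (1 + shrinkage_rate/100)
Shrinkage factor = 1 + 2.0/100 = 1.02
L_pattern = 211 mm * 1.02 = 215.2200 mm

Final answer: 215.2200 mm


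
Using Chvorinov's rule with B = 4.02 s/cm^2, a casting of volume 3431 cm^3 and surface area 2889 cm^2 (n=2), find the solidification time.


Formula: t_s = B * (V/A)^n  (Chvorinov's rule, n=2)
Modulus M = V/A = 3431/2889 = 1.187608 cm
M^2 = 1.187608^2 = 1.410413 cm^2
t_s = 4.02 * 1.410413 = 5.6699 s

Answer: 5.6699 s


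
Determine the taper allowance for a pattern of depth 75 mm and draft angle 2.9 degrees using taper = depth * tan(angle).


Formula: taper = depth * tan(draft_angle)
tan(2.9 deg) = 0.0506578
taper = 75 mm * 0.0506578 = 3.7993 mm

3.7993 mm


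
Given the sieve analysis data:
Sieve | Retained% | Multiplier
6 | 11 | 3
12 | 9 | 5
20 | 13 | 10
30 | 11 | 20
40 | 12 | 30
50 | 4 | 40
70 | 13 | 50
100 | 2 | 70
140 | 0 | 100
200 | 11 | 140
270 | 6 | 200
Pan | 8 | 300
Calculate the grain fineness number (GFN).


Formula: GFN = sum(pct * multiplier) / sum(pct)
sum(pct * multiplier) = 6878
sum(pct) = 100
GFN = 6878 / 100 = 68.78

Final answer: 68.78


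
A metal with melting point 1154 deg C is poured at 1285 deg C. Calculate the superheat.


Formula: Superheat = T_pour - T_melt
Superheat = 1285 - 1154 = 131 deg C

Final answer: 131 deg C


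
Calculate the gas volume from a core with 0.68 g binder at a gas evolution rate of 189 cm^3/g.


Formula: V_gas = W_binder * gas_evolution_rate
V = 0.68 g * 189 cm^3/g = 128.5200 cm^3

128.5200 cm^3


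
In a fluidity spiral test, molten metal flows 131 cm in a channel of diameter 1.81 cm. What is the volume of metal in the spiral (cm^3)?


Formula: V = pi * (d/2)^2 * L  (cylinder volume)
Radius = 1.81/2 = 0.905 cm
V = pi * 0.905^2 * 131 = 337.0686 cm^3

Final answer: 337.0686 cm^3


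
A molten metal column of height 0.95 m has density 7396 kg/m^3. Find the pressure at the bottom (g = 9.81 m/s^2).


Formula: P = rho * g * h
rho * g = 7396 * 9.81 = 72554.76 N/m^3
P = 72554.76 * 0.95 = 68927.0220 Pa

Final answer: 68927.0220 Pa


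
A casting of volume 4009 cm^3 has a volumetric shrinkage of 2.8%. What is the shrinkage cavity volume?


Formula: V_shrink = V_casting * shrinkage_pct / 100
V_shrink = 4009 cm^3 * 2.8 / 100 = 112.2520 cm^3


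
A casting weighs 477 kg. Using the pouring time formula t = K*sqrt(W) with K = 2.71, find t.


Formula: t = K * sqrt(W)
sqrt(W) = sqrt(477) = 21.84033
t = 2.71 * 21.84033 = 59.1873 s


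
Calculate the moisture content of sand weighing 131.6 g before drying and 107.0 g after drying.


Formula: MC = (W_wet - W_dry) / W_wet * 100
Water mass = 131.6 - 107.0 = 24.6 g
MC = 24.6 / 131.6 * 100 = 18.6930%

Final answer: 18.6930%


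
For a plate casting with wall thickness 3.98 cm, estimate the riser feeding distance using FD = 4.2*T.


Formula: FD = 4.2 * T  (riser feeding-distance rule)
FD = 4.2 * 3.98 cm = 16.7160 cm


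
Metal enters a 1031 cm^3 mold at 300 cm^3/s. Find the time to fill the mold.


Formula: t_fill = V_mold / Q_flow
t = 1031 cm^3 / 300 cm^3/s = 3.4367 s

Final answer: 3.4367 s


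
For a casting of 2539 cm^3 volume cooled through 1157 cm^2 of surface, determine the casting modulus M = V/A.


Formula: Casting Modulus M = V / A
M = 2539 cm^3 / 1157 cm^2 = 2.1945 cm


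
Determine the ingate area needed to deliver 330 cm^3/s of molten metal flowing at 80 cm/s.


Formula: A_ingate = Q / v  (continuity equation)
A = 330 cm^3/s / 80 cm/s = 4.1250 cm^2

Final answer: 4.1250 cm^2


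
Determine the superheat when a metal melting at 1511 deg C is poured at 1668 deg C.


Formula: Superheat = T_pour - T_melt
Superheat = 1668 - 1511 = 157 deg C

Answer: 157 deg C


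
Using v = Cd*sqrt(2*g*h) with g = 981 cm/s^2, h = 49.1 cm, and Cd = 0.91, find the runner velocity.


Formula: v = Cd * sqrt(2 * g * h)  (Torricelli with discharge coefficient)
2*g*h = 2 * 981 * 49.1 = 96334.2 cm^2/s^2
sqrt(96334.2) = 310.37751 cm/s
v = 0.91 * 310.37751 = 282.4435 cm/s

Final answer: 282.4435 cm/s


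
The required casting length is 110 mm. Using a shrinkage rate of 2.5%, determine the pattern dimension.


Formula: L_pattern = L_casting * (1 + shrinkage_rate/100)
Shrinkage factor = 1 + 2.5/100 = 1.025
L_pattern = 110 mm * 1.025 = 112.7500 mm

112.7500 mm


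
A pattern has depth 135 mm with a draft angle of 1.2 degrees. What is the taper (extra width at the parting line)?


Formula: taper = depth * tan(draft_angle)
tan(1.2 deg) = 0.0209470
taper = 135 mm * 0.0209470 = 2.8278 mm

2.8278 mm


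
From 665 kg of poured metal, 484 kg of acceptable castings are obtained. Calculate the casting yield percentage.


Formula: Casting Yield = (W_good / W_total) * 100
Yield = (484 kg / 665 kg) * 100 = 72.7820%

Answer: 72.7820%


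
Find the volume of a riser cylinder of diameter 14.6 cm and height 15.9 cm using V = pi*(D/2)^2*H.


Formula: V = pi * (D/2)^2 * H  (cylinder volume)
Radius = D/2 = 14.6/2 = 7.3 cm
V = pi * 7.3^2 * 15.9 = 2661.9060 cm^3


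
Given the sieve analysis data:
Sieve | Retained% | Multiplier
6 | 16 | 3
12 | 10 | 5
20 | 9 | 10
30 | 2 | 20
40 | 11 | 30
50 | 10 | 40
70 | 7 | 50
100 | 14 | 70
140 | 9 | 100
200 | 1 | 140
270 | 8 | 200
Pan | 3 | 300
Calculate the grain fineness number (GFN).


Formula: GFN = sum(pct * multiplier) / sum(pct)
sum(pct * multiplier) = 5828
sum(pct) = 100
GFN = 5828 / 100 = 58.28

58.28


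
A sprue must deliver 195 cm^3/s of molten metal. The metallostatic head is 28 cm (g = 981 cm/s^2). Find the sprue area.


Formula: v = sqrt(2*g*h), A = Q/v
Velocity: v = sqrt(2 * 981 * 28) = sqrt(54936) = 234.3843 cm/s
Sprue area: A = Q / v = 195 / 234.3843 = 0.8320 cm^2

Final answer: 0.8320 cm^2


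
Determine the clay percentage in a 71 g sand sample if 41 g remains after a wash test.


Formula: Clay% = (W_total - W_washed) / W_total * 100
Clay mass = 71 - 41 = 30 g
Clay% = 30 / 71 * 100 = 42.2535%

Final answer: 42.2535%


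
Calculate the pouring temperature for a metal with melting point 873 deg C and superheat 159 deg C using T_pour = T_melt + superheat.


Formula: T_pour = T_melt + Superheat
T_pour = 873 + 159 = 1032 deg C

Final answer: 1032 deg C


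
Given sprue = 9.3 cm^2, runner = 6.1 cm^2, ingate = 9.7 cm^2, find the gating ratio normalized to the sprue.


Sprue:Runner:Ingate = 1 : 6.1/9.3 : 9.7/9.3 = 1:0.66:1.04

Answer: 1:0.66:1.04


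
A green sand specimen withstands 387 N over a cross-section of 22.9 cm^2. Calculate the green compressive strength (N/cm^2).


Formula: Compressive Strength = Force / Area
Strength = 387 N / 22.9 cm^2 = 16.8996 N/cm^2


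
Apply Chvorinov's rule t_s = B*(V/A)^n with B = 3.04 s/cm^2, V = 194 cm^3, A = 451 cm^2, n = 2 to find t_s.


Formula: t_s = B * (V/A)^n  (Chvorinov's rule, n=2)
Modulus M = V/A = 194/451 = 0.430155 cm
M^2 = 0.430155^2 = 0.185033 cm^2
t_s = 3.04 * 0.185033 = 0.5625 s

Answer: 0.5625 s


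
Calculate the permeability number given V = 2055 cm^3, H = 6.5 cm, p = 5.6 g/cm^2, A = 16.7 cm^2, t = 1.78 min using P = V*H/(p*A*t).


Formula: Permeability Number P = (V * H) / (p * A * t)
Numerator: V * H = 2055 * 6.5 = 13357.5
Denominator: p * A * t = 5.6 * 16.7 * 1.78 = 166.4656
P = 13357.5 / 166.4656 = 80.2418

80.2418


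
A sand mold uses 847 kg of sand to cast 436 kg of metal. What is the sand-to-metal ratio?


Formula: Sand-to-Metal Ratio = W_sand / W_metal
Ratio = 847 kg / 436 kg = 1.9427

Answer: 1.9427


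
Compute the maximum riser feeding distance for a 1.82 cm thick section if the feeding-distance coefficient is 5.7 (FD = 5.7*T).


Formula: FD = 5.7 * T  (riser feeding-distance rule)
FD = 5.7 * 1.82 cm = 10.3740 cm

10.3740 cm


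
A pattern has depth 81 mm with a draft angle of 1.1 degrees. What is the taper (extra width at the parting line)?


Formula: taper = depth * tan(draft_angle)
tan(1.1 deg) = 0.0192010
taper = 81 mm * 0.0192010 = 1.5553 mm


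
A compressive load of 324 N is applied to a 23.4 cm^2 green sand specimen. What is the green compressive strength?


Formula: Compressive Strength = Force / Area
Strength = 324 N / 23.4 cm^2 = 13.8462 N/cm^2


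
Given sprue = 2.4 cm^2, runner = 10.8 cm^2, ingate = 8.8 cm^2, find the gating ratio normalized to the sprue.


Sprue:Runner:Ingate = 1 : 10.8/2.4 : 8.8/2.4 = 1:4.50:3.67

1:4.50:3.67


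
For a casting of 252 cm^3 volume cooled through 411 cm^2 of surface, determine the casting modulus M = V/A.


Formula: Casting Modulus M = V / A
M = 252 cm^3 / 411 cm^2 = 0.6131 cm

Answer: 0.6131 cm


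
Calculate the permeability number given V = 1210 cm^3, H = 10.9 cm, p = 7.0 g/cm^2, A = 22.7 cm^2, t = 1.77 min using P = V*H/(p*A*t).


Formula: Permeability Number P = (V * H) / (p * A * t)
Numerator: V * H = 1210 * 10.9 = 13189.0
Denominator: p * A * t = 7.0 * 22.7 * 1.77 = 281.253
P = 13189.0 / 281.253 = 46.8937

Final answer: 46.8937


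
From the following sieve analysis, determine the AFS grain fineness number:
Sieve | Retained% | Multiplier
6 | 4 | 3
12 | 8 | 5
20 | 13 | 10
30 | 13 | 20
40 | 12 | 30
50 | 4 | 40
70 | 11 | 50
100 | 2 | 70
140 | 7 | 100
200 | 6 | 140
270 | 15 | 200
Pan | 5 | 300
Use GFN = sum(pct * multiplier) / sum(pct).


Formula: GFN = sum(pct * multiplier) / sum(pct)
sum(pct * multiplier) = 7692
sum(pct) = 100
GFN = 7692 / 100 = 76.92

Final answer: 76.92


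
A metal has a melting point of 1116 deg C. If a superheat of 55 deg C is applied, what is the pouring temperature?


Formula: T_pour = T_melt + Superheat
T_pour = 1116 + 55 = 1171 deg C

Answer: 1171 deg C


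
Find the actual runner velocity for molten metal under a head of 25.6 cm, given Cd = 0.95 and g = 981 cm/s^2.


Formula: v = Cd * sqrt(2 * g * h)  (Torricelli with discharge coefficient)
2*g*h = 2 * 981 * 25.6 = 50227.2 cm^2/s^2
sqrt(50227.2) = 224.11426 cm/s
v = 0.95 * 224.11426 = 212.9085 cm/s

Answer: 212.9085 cm/s


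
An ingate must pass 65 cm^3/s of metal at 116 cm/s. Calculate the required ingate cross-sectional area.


Formula: A_ingate = Q / v  (continuity equation)
A = 65 cm^3/s / 116 cm/s = 0.5603 cm^2

Answer: 0.5603 cm^2


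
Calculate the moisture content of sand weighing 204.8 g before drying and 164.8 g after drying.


Formula: MC = (W_wet - W_dry) / W_wet * 100
Water mass = 204.8 - 164.8 = 40.0 g
MC = 40.0 / 204.8 * 100 = 19.5312%

19.5312%


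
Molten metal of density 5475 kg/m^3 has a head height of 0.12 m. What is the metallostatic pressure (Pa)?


Formula: P = rho * g * h
rho * g = 5475 * 9.81 = 53709.75 N/m^3
P = 53709.75 * 0.12 = 6445.1700 Pa

Answer: 6445.1700 Pa


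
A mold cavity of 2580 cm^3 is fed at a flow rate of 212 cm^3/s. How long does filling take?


Formula: t_fill = V_mold / Q_flow
t = 2580 cm^3 / 212 cm^3/s = 12.1698 s

Final answer: 12.1698 s


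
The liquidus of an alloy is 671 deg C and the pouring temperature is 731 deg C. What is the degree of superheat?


Formula: Superheat = T_pour - T_melt
Superheat = 731 - 671 = 60 deg C

60 deg C


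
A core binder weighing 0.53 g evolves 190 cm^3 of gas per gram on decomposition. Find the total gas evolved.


Formula: V_gas = W_binder * gas_evolution_rate
V = 0.53 g * 190 cm^3/g = 100.7000 cm^3

Final answer: 100.7000 cm^3


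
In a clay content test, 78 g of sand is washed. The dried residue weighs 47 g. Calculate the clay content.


Formula: Clay% = (W_total - W_washed) / W_total * 100
Clay mass = 78 - 47 = 31 g
Clay% = 31 / 78 * 100 = 39.7436%


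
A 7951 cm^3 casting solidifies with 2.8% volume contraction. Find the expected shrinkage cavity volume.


Formula: V_shrink = V_casting * shrinkage_pct / 100
V_shrink = 7951 cm^3 * 2.8 / 100 = 222.6280 cm^3


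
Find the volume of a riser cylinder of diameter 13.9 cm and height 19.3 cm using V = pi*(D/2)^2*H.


Formula: V = pi * (D/2)^2 * H  (cylinder volume)
Radius = D/2 = 13.9/2 = 6.95 cm
V = pi * 6.95^2 * 19.3 = 2928.7128 cm^3

Answer: 2928.7128 cm^3


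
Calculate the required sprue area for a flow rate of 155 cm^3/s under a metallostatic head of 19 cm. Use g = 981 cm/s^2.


Formula: v = sqrt(2*g*h), A = Q/v
Velocity: v = sqrt(2 * 981 * 19) = sqrt(37278) = 193.0751 cm/s
Sprue area: A = Q / v = 155 / 193.0751 = 0.8028 cm^2

Answer: 0.8028 cm^2


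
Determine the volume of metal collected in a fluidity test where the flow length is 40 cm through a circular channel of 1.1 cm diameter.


Formula: V = pi * (d/2)^2 * L  (cylinder volume)
Radius = 1.1/2 = 0.55 cm
V = pi * 0.55^2 * 40 = 38.0133 cm^3

38.0133 cm^3


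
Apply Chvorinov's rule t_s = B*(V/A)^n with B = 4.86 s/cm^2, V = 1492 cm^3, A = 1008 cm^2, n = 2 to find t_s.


Formula: t_s = B * (V/A)^n  (Chvorinov's rule, n=2)
Modulus M = V/A = 1492/1008 = 1.480159 cm
M^2 = 1.480159^2 = 2.190871 cm^2
t_s = 4.86 * 2.190871 = 10.6476 s

Answer: 10.6476 s


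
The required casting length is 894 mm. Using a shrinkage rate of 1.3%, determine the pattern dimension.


Formula: L_pattern = L_casting * (1 + shrinkage_rate/100)
Shrinkage factor = 1 + 1.3/100 = 1.013
L_pattern = 894 mm * 1.013 = 905.6220 mm

Final answer: 905.6220 mm


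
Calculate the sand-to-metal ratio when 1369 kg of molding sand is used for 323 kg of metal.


Formula: Sand-to-Metal Ratio = W_sand / W_metal
Ratio = 1369 kg / 323 kg = 4.2384

4.2384


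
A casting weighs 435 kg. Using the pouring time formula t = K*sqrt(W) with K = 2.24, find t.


Formula: t = K * sqrt(W)
sqrt(W) = sqrt(435) = 20.85665
t = 2.24 * 20.85665 = 46.7189 s

46.7189 s


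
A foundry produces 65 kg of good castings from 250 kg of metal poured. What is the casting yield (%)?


Formula: Casting Yield = (W_good / W_total) * 100
Yield = (65 kg / 250 kg) * 100 = 26.0000%


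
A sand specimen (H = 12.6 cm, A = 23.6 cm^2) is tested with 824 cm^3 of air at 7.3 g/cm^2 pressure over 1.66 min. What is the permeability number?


Formula: Permeability Number P = (V * H) / (p * A * t)
Numerator: V * H = 824 * 12.6 = 10382.4
Denominator: p * A * t = 7.3 * 23.6 * 1.66 = 285.9848
P = 10382.4 / 285.9848 = 36.3040

Final answer: 36.3040


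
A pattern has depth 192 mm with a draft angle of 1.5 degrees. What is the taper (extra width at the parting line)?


Formula: taper = depth * tan(draft_angle)
tan(1.5 deg) = 0.0261859
taper = 192 mm * 0.0261859 = 5.0277 mm

5.0277 mm


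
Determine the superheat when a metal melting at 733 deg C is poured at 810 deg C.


Formula: Superheat = T_pour - T_melt
Superheat = 810 - 733 = 77 deg C

Final answer: 77 deg C


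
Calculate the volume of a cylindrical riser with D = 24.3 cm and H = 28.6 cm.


Formula: V = pi * (D/2)^2 * H  (cylinder volume)
Radius = D/2 = 24.3/2 = 12.15 cm
V = pi * 12.15^2 * 28.6 = 13263.8152 cm^3

13263.8152 cm^3


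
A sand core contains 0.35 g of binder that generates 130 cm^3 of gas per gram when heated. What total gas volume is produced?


Formula: V_gas = W_binder * gas_evolution_rate
V = 0.35 g * 130 cm^3/g = 45.5000 cm^3


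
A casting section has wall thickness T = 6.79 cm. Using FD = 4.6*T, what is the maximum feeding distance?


Formula: FD = 4.6 * T  (riser feeding-distance rule)
FD = 4.6 * 6.79 cm = 31.2340 cm

Final answer: 31.2340 cm


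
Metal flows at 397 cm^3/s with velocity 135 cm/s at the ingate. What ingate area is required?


Formula: A_ingate = Q / v  (continuity equation)
A = 397 cm^3/s / 135 cm/s = 2.9407 cm^2

2.9407 cm^2


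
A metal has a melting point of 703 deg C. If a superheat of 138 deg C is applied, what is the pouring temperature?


Formula: T_pour = T_melt + Superheat
T_pour = 703 + 138 = 841 deg C

Final answer: 841 deg C


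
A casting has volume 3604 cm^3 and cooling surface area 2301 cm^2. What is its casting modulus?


Formula: Casting Modulus M = V / A
M = 3604 cm^3 / 2301 cm^2 = 1.5663 cm

Final answer: 1.5663 cm


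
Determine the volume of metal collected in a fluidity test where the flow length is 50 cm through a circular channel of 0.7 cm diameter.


Formula: V = pi * (d/2)^2 * L  (cylinder volume)
Radius = 0.7/2 = 0.35 cm
V = pi * 0.35^2 * 50 = 19.2423 cm^3

Answer: 19.2423 cm^3


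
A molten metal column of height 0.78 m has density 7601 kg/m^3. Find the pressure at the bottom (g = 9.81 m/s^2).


Formula: P = rho * g * h
rho * g = 7601 * 9.81 = 74565.81 N/m^3
P = 74565.81 * 0.78 = 58161.3318 Pa

58161.3318 Pa


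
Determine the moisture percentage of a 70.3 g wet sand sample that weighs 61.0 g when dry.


Formula: MC = (W_wet - W_dry) / W_wet * 100
Water mass = 70.3 - 61.0 = 9.3 g
MC = 9.3 / 70.3 * 100 = 13.2290%

13.2290%


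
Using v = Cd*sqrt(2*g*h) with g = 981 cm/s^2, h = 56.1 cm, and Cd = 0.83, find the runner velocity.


Formula: v = Cd * sqrt(2 * g * h)  (Torricelli with discharge coefficient)
2*g*h = 2 * 981 * 56.1 = 110068.2 cm^2/s^2
sqrt(110068.2) = 331.76528 cm/s
v = 0.83 * 331.76528 = 275.3652 cm/s

275.3652 cm/s


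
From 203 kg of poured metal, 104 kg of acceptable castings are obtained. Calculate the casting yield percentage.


Formula: Casting Yield = (W_good / W_total) * 100
Yield = (104 kg / 203 kg) * 100 = 51.2315%

Final answer: 51.2315%


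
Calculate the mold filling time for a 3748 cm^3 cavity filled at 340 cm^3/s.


Formula: t_fill = V_mold / Q_flow
t = 3748 cm^3 / 340 cm^3/s = 11.0235 s


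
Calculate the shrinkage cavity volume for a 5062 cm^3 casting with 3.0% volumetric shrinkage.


Formula: V_shrink = V_casting * shrinkage_pct / 100
V_shrink = 5062 cm^3 * 3.0 / 100 = 151.8600 cm^3


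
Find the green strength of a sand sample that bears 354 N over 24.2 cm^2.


Formula: Compressive Strength = Force / Area
Strength = 354 N / 24.2 cm^2 = 14.6281 N/cm^2


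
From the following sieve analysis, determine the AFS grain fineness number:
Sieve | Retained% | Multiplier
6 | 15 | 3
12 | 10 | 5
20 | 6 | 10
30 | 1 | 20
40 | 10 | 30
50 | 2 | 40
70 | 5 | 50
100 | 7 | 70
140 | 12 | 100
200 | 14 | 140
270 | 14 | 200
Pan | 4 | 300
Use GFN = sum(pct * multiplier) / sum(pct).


Formula: GFN = sum(pct * multiplier) / sum(pct)
sum(pct * multiplier) = 8455
sum(pct) = 100
GFN = 8455 / 100 = 84.55

Answer: 84.55


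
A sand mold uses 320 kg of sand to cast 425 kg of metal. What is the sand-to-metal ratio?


Formula: Sand-to-Metal Ratio = W_sand / W_metal
Ratio = 320 kg / 425 kg = 0.7529

Answer: 0.7529


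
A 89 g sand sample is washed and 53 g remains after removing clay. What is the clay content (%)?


Formula: Clay% = (W_total - W_washed) / W_total * 100
Clay mass = 89 - 53 = 36 g
Clay% = 36 / 89 * 100 = 40.4494%

40.4494%


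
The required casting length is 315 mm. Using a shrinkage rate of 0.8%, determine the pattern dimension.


Formula: L_pattern = L_casting * (1 + shrinkage_rate/100)
Shrinkage factor = 1 + 0.8/100 = 1.008
L_pattern = 315 mm * 1.008 = 317.5200 mm


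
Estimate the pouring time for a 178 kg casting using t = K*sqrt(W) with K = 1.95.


Formula: t = K * sqrt(W)
sqrt(W) = sqrt(178) = 13.34166
t = 1.95 * 13.34166 = 26.0162 s

26.0162 s


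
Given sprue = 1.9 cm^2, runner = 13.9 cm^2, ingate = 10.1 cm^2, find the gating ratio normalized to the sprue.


Sprue:Runner:Ingate = 1 : 13.9/1.9 : 10.1/1.9 = 1:7.32:5.32

Answer: 1:7.32:5.32


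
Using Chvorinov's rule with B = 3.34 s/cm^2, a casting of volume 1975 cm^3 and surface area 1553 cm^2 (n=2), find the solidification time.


Formula: t_s = B * (V/A)^n  (Chvorinov's rule, n=2)
Modulus M = V/A = 1975/1553 = 1.271732 cm
M^2 = 1.271732^2 = 1.617302 cm^2
t_s = 3.34 * 1.617302 = 5.4018 s


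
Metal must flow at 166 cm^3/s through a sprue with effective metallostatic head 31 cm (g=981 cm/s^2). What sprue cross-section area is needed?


Formula: v = sqrt(2*g*h), A = Q/v
Velocity: v = sqrt(2 * 981 * 31) = sqrt(60822) = 246.6212 cm/s
Sprue area: A = Q / v = 166 / 246.6212 = 0.6731 cm^2

Answer: 0.6731 cm^2


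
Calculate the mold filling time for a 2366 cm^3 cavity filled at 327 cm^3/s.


Formula: t_fill = V_mold / Q_flow
t = 2366 cm^3 / 327 cm^3/s = 7.2355 s

Answer: 7.2355 s


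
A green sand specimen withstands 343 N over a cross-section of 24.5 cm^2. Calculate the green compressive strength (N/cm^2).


Formula: Compressive Strength = Force / Area
Strength = 343 N / 24.5 cm^2 = 14.0000 N/cm^2

Answer: 14.0000 N/cm^2


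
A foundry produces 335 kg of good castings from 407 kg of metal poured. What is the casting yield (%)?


Formula: Casting Yield = (W_good / W_total) * 100
Yield = (335 kg / 407 kg) * 100 = 82.3096%


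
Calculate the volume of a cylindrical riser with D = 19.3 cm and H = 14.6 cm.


Formula: V = pi * (D/2)^2 * H  (cylinder volume)
Radius = D/2 = 19.3/2 = 9.65 cm
V = pi * 9.65^2 * 14.6 = 4271.2732 cm^3

Final answer: 4271.2732 cm^3


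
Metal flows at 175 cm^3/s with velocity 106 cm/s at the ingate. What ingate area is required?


Formula: A_ingate = Q / v  (continuity equation)
A = 175 cm^3/s / 106 cm/s = 1.6509 cm^2

Answer: 1.6509 cm^2


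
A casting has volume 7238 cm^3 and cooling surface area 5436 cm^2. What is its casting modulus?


Formula: Casting Modulus M = V / A
M = 7238 cm^3 / 5436 cm^2 = 1.3315 cm

Answer: 1.3315 cm


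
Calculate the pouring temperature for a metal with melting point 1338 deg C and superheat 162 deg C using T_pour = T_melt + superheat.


Formula: T_pour = T_melt + Superheat
T_pour = 1338 + 162 = 1500 deg C

1500 deg C


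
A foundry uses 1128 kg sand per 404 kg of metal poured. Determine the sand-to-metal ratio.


Formula: Sand-to-Metal Ratio = W_sand / W_metal
Ratio = 1128 kg / 404 kg = 2.7921


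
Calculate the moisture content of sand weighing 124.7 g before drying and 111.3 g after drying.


Formula: MC = (W_wet - W_dry) / W_wet * 100
Water mass = 124.7 - 111.3 = 13.4 g
MC = 13.4 / 124.7 * 100 = 10.7458%

Answer: 10.7458%


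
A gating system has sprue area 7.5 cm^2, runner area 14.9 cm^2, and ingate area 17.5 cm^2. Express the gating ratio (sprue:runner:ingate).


Sprue:Runner:Ingate = 1 : 14.9/7.5 : 17.5/7.5 = 1:1.99:2.33

Final answer: 1:1.99:2.33


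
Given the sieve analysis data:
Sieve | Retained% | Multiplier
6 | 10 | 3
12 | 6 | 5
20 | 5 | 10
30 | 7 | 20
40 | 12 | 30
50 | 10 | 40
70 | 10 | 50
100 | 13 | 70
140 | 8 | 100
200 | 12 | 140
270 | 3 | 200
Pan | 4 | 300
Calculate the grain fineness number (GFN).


Formula: GFN = sum(pct * multiplier) / sum(pct)
sum(pct * multiplier) = 6700
sum(pct) = 100
GFN = 6700 / 100 = 67.00

67.00


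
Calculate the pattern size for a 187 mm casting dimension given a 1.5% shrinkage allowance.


Formula: L_pattern = L_casting * (1 + shrinkage_rate/100)
Shrinkage factor = 1 + 1.5/100 = 1.015
L_pattern = 187 mm * 1.015 = 189.8050 mm


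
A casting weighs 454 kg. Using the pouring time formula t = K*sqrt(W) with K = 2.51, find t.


Formula: t = K * sqrt(W)
sqrt(W) = sqrt(454) = 21.30728
t = 2.51 * 21.30728 = 53.4813 s


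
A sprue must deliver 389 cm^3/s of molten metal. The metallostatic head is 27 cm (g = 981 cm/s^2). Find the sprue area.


Formula: v = sqrt(2*g*h), A = Q/v
Velocity: v = sqrt(2 * 981 * 27) = sqrt(52974) = 230.1608 cm/s
Sprue area: A = Q / v = 389 / 230.1608 = 1.6901 cm^2

1.6901 cm^2


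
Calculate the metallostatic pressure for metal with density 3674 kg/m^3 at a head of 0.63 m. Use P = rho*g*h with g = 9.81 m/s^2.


Formula: P = rho * g * h
rho * g = 3674 * 9.81 = 36041.94 N/m^3
P = 36041.94 * 0.63 = 22706.4222 Pa


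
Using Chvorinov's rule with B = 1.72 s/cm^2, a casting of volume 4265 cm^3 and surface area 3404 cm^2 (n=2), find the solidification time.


Formula: t_s = B * (V/A)^n  (Chvorinov's rule, n=2)
Modulus M = V/A = 4265/3404 = 1.252938 cm
M^2 = 1.252938^2 = 1.569854 cm^2
t_s = 1.72 * 1.569854 = 2.7001 s

Final answer: 2.7001 s


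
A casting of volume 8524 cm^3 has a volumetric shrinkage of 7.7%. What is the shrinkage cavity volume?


Formula: V_shrink = V_casting * shrinkage_pct / 100
V_shrink = 8524 cm^3 * 7.7 / 100 = 656.3480 cm^3

Final answer: 656.3480 cm^3


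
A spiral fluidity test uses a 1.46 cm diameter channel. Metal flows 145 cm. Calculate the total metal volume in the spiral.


Formula: V = pi * (d/2)^2 * L  (cylinder volume)
Radius = 1.46/2 = 0.73 cm
V = pi * 0.73^2 * 145 = 242.7524 cm^3

242.7524 cm^3


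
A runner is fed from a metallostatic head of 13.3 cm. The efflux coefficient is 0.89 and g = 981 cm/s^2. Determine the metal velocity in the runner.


Formula: v = Cd * sqrt(2 * g * h)  (Torricelli with discharge coefficient)
2*g*h = 2 * 981 * 13.3 = 26094.6 cm^2/s^2
sqrt(26094.6) = 161.53823 cm/s
v = 0.89 * 161.53823 = 143.7690 cm/s

Answer: 143.7690 cm/s


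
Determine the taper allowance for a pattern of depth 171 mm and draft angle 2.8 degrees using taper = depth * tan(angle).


Formula: taper = depth * tan(draft_angle)
tan(2.8 deg) = 0.0489082
taper = 171 mm * 0.0489082 = 8.3633 mm

8.3633 mm


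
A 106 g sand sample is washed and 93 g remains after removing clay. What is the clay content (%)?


Formula: Clay% = (W_total - W_washed) / W_total * 100
Clay mass = 106 - 93 = 13 g
Clay% = 13 / 106 * 100 = 12.2642%


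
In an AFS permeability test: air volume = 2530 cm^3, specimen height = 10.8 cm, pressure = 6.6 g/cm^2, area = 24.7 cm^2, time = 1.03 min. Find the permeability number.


Formula: Permeability Number P = (V * H) / (p * A * t)
Numerator: V * H = 2530 * 10.8 = 27324.0
Denominator: p * A * t = 6.6 * 24.7 * 1.03 = 167.9106
P = 27324.0 / 167.9106 = 162.7295

162.7295


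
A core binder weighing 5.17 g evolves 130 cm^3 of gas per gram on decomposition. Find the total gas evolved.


Formula: V_gas = W_binder * gas_evolution_rate
V = 5.17 g * 130 cm^3/g = 672.1000 cm^3

Final answer: 672.1000 cm^3


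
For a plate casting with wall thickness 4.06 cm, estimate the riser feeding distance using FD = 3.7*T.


Formula: FD = 3.7 * T  (riser feeding-distance rule)
FD = 3.7 * 4.06 cm = 15.0220 cm

Answer: 15.0220 cm


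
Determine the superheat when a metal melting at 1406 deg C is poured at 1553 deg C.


Formula: Superheat = T_pour - T_melt
Superheat = 1553 - 1406 = 147 deg C

Final answer: 147 deg C


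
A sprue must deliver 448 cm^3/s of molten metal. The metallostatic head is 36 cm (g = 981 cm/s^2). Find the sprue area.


Formula: v = sqrt(2*g*h), A = Q/v
Velocity: v = sqrt(2 * 981 * 36) = sqrt(70632) = 265.7668 cm/s
Sprue area: A = Q / v = 448 / 265.7668 = 1.6857 cm^2

1.6857 cm^2


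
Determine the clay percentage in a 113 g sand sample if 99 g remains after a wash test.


Formula: Clay% = (W_total - W_washed) / W_total * 100
Clay mass = 113 - 99 = 14 g
Clay% = 14 / 113 * 100 = 12.3894%

Final answer: 12.3894%


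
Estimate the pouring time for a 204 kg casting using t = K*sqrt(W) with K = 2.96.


Formula: t = K * sqrt(W)
sqrt(W) = sqrt(204) = 14.28286
t = 2.96 * 14.28286 = 42.2773 s

Final answer: 42.2773 s


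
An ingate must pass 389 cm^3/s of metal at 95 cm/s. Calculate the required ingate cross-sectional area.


Formula: A_ingate = Q / v  (continuity equation)
A = 389 cm^3/s / 95 cm/s = 4.0947 cm^2


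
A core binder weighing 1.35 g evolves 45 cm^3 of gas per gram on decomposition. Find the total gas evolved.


Formula: V_gas = W_binder * gas_evolution_rate
V = 1.35 g * 45 cm^3/g = 60.7500 cm^3

Answer: 60.7500 cm^3


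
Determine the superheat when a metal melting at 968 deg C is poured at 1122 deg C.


Formula: Superheat = T_pour - T_melt
Superheat = 1122 - 968 = 154 deg C


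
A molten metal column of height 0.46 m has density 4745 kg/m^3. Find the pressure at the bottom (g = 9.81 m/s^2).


Formula: P = rho * g * h
rho * g = 4745 * 9.81 = 46548.45 N/m^3
P = 46548.45 * 0.46 = 21412.2870 Pa

21412.2870 Pa


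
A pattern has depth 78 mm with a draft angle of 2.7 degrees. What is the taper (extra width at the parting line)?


Formula: taper = depth * tan(draft_angle)
tan(2.7 deg) = 0.0471588
taper = 78 mm * 0.0471588 = 3.6784 mm

Final answer: 3.6784 mm


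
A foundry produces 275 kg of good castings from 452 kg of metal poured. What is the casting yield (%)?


Formula: Casting Yield = (W_good / W_total) * 100
Yield = (275 kg / 452 kg) * 100 = 60.8407%

Answer: 60.8407%


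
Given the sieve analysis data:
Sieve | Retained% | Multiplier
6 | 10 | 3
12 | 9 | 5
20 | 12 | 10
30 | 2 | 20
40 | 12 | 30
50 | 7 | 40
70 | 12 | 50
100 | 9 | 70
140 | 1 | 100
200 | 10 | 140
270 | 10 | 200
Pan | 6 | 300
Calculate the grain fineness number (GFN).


Formula: GFN = sum(pct * multiplier) / sum(pct)
sum(pct * multiplier) = 7405
sum(pct) = 100
GFN = 7405 / 100 = 74.05

Final answer: 74.05


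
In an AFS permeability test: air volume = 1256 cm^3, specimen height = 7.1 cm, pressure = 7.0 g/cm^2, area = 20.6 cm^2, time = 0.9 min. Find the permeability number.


Formula: Permeability Number P = (V * H) / (p * A * t)
Numerator: V * H = 1256 * 7.1 = 8917.6
Denominator: p * A * t = 7.0 * 20.6 * 0.9 = 129.78
P = 8917.6 / 129.78 = 68.7132

Answer: 68.7132


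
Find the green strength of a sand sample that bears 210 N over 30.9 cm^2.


Formula: Compressive Strength = Force / Area
Strength = 210 N / 30.9 cm^2 = 6.7961 N/cm^2
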